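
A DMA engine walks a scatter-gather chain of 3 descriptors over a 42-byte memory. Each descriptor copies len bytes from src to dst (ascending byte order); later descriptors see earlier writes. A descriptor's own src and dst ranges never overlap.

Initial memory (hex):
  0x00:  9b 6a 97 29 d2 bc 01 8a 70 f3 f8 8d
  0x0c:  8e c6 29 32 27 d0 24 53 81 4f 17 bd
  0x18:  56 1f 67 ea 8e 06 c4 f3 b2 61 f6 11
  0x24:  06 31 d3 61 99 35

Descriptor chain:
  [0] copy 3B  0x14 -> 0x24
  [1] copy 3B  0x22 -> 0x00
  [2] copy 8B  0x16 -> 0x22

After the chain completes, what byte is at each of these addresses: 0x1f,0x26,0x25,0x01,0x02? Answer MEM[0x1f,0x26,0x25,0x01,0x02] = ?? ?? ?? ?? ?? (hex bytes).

MEM[0x1f,0x26,0x25,0x01,0x02] = f3 67 1f 11 81

[0] 0x14->0x24 len=3 : 81 4f 17
[1] 0x22->0x00 len=3 : f6 11 81
[2] 0x16->0x22 len=8 : 17 bd 56 1f 67 ea 8e 06
query mem[0x1f]=0xf3, mem[0x26]=0x67, mem[0x25]=0x1f, mem[0x01]=0x11, mem[0x02]=0x81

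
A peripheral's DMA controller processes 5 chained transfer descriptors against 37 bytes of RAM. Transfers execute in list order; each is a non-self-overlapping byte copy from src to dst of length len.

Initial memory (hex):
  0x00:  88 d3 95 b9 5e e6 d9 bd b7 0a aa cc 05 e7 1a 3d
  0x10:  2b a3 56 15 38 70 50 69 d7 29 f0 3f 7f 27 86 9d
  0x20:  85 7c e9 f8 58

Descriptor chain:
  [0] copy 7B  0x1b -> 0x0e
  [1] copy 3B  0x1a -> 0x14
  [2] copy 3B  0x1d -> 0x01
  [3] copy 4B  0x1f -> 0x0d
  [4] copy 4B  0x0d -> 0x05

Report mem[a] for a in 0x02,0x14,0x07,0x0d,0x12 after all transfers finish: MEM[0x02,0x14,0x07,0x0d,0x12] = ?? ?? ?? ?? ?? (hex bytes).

D0: mem[0x0e..0x14] <- [3f 7f 27 86 9d 85 7c]
D1: mem[0x14..0x16] <- [f0 3f 7f]
D2: mem[0x01..0x03] <- [27 86 9d]
D3: mem[0x0d..0x10] <- [9d 85 7c e9]
D4: mem[0x05..0x08] <- [9d 85 7c e9]
query mem[0x02]=0x86, mem[0x14]=0xf0, mem[0x07]=0x7c, mem[0x0d]=0x9d, mem[0x12]=0x9d

MEM[0x02,0x14,0x07,0x0d,0x12] = 86 f0 7c 9d 9d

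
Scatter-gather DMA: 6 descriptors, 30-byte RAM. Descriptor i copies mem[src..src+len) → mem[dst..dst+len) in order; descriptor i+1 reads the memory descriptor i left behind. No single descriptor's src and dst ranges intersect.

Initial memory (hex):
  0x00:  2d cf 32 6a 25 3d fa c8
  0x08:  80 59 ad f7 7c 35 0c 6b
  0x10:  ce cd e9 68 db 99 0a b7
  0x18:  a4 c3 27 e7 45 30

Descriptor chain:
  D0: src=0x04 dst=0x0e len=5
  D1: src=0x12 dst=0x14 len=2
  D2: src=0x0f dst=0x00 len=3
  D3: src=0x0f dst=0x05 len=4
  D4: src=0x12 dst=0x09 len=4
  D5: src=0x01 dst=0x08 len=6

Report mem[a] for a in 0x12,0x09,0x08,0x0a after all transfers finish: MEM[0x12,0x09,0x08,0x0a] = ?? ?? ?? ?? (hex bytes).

MEM[0x12,0x09,0x08,0x0a] = 80 c8 fa 6a

#0 dst[0x0e+5] := {0x25,0x3d,0xfa,0xc8,0x80}
#1 dst[0x14+2] := {0x80,0x68}
#2 dst[0x00+3] := {0x3d,0xfa,0xc8}
#3 dst[0x05+4] := {0x3d,0xfa,0xc8,0x80}
#4 dst[0x09+4] := {0x80,0x68,0x80,0x68}
#5 dst[0x08+6] := {0xfa,0xc8,0x6a,0x25,0x3d,0xfa}
query mem[0x12]=0x80, mem[0x09]=0xc8, mem[0x08]=0xfa, mem[0x0a]=0x6a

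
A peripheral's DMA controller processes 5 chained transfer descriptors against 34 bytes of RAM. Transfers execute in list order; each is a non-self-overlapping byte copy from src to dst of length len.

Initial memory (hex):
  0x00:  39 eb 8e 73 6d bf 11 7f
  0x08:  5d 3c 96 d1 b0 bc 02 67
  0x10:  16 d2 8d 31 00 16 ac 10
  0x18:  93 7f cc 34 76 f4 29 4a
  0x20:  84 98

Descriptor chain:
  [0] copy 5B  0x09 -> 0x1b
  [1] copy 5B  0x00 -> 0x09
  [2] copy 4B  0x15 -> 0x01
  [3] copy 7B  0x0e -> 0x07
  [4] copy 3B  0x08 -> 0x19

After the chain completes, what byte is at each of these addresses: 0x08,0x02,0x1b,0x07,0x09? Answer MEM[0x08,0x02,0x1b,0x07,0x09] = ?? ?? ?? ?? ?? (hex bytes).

D0: mem[0x1b..0x1f] <- [3c 96 d1 b0 bc]
D1: mem[0x09..0x0d] <- [39 eb 8e 73 6d]
D2: mem[0x01..0x04] <- [16 ac 10 93]
D3: mem[0x07..0x0d] <- [02 67 16 d2 8d 31 00]
D4: mem[0x19..0x1b] <- [67 16 d2]
query mem[0x08]=0x67, mem[0x02]=0xac, mem[0x1b]=0xd2, mem[0x07]=0x02, mem[0x09]=0x16

MEM[0x08,0x02,0x1b,0x07,0x09] = 67 ac d2 02 16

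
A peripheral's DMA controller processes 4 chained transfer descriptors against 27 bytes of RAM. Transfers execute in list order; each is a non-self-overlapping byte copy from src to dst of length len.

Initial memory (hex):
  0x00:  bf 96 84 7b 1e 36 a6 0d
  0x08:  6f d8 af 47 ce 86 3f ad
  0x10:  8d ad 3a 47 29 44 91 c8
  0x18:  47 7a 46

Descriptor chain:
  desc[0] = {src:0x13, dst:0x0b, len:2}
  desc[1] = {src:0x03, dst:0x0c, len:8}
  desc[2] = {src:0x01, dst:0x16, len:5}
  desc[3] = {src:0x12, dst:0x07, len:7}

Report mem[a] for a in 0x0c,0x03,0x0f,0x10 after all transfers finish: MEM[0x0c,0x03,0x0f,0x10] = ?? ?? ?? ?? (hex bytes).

D0: mem[0x0b..0x0c] <- [47 29]
D1: mem[0x0c..0x13] <- [7b 1e 36 a6 0d 6f d8 af]
D2: mem[0x16..0x1a] <- [96 84 7b 1e 36]
D3: mem[0x07..0x0d] <- [d8 af 29 44 96 84 7b]
query mem[0x0c]=0x84, mem[0x03]=0x7b, mem[0x0f]=0xa6, mem[0x10]=0x0d

MEM[0x0c,0x03,0x0f,0x10] = 84 7b a6 0d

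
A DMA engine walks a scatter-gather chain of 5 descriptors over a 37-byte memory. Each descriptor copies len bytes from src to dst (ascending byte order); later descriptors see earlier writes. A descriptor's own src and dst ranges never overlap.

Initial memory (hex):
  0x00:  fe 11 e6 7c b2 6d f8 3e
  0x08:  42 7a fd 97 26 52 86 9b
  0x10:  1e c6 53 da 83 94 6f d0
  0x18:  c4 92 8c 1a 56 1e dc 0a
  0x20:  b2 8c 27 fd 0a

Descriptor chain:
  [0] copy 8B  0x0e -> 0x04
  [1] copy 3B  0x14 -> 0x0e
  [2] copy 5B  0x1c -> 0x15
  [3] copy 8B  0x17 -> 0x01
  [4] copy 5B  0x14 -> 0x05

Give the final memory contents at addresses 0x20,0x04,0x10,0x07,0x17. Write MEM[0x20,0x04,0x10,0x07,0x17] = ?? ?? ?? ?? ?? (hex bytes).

  after D0: wrote 8B at 0x04 = 869b1ec653da8394
  after D1: wrote 3B at 0x0e = 83946f
  after D2: wrote 5B at 0x15 = 561edc0ab2
  after D3: wrote 8B at 0x01 = dc0ab28c1a561edc
  after D4: wrote 5B at 0x05 = 83561edc0a
query mem[0x20]=0xb2, mem[0x04]=0x8c, mem[0x10]=0x6f, mem[0x07]=0x1e, mem[0x17]=0xdc

MEM[0x20,0x04,0x10,0x07,0x17] = b2 8c 6f 1e dc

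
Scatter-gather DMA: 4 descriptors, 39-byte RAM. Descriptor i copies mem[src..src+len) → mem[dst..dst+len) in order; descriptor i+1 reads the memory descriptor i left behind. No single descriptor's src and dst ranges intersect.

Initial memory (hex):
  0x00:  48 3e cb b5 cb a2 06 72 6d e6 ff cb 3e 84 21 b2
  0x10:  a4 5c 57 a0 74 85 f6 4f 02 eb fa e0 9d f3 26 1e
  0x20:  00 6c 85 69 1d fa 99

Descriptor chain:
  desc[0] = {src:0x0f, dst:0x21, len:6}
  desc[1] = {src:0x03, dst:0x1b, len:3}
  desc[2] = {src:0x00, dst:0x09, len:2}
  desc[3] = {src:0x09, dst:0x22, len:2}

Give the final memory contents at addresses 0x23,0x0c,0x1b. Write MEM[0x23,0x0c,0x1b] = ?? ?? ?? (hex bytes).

MEM[0x23,0x0c,0x1b] = 3e 3e b5

#0 dst[0x21+6] := {0xb2,0xa4,0x5c,0x57,0xa0,0x74}
#1 dst[0x1b+3] := {0xb5,0xcb,0xa2}
#2 dst[0x09+2] := {0x48,0x3e}
#3 dst[0x22+2] := {0x48,0x3e}
query mem[0x23]=0x3e, mem[0x0c]=0x3e, mem[0x1b]=0xb5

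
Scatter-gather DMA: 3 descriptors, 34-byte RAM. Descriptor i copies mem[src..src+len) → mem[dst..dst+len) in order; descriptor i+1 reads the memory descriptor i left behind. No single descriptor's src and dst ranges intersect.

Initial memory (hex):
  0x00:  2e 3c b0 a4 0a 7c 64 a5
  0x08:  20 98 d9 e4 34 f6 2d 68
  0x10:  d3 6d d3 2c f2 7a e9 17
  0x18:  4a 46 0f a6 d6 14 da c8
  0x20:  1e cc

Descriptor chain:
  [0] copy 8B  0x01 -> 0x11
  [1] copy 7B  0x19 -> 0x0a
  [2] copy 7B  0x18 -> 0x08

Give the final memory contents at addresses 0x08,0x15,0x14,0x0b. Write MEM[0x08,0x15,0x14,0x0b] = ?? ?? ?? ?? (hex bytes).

[0] 0x01->0x11 len=8 : 3c b0 a4 0a 7c 64 a5 20
[1] 0x19->0x0a len=7 : 46 0f a6 d6 14 da c8
[2] 0x18->0x08 len=7 : 20 46 0f a6 d6 14 da
query mem[0x08]=0x20, mem[0x15]=0x7c, mem[0x14]=0x0a, mem[0x0b]=0xa6

MEM[0x08,0x15,0x14,0x0b] = 20 7c 0a a6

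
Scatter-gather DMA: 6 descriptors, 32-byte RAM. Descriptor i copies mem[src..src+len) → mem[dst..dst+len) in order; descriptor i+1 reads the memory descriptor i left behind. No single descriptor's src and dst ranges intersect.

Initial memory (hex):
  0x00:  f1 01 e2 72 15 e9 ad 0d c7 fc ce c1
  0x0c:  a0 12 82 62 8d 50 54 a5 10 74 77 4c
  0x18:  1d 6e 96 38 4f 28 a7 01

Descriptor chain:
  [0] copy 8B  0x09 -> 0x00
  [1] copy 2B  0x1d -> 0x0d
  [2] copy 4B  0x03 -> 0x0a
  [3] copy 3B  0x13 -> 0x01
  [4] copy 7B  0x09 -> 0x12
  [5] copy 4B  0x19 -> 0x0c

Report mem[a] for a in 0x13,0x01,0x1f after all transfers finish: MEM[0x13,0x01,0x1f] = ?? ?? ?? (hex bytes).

#0 dst[0x00+8] := {0xfc,0xce,0xc1,0xa0,0x12,0x82,0x62,0x8d}
#1 dst[0x0d+2] := {0x28,0xa7}
#2 dst[0x0a+4] := {0xa0,0x12,0x82,0x62}
#3 dst[0x01+3] := {0xa5,0x10,0x74}
#4 dst[0x12+7] := {0xfc,0xa0,0x12,0x82,0x62,0xa7,0x62}
#5 dst[0x0c+4] := {0x6e,0x96,0x38,0x4f}
query mem[0x13]=0xa0, mem[0x01]=0xa5, mem[0x1f]=0x01

MEM[0x13,0x01,0x1f] = a0 a5 01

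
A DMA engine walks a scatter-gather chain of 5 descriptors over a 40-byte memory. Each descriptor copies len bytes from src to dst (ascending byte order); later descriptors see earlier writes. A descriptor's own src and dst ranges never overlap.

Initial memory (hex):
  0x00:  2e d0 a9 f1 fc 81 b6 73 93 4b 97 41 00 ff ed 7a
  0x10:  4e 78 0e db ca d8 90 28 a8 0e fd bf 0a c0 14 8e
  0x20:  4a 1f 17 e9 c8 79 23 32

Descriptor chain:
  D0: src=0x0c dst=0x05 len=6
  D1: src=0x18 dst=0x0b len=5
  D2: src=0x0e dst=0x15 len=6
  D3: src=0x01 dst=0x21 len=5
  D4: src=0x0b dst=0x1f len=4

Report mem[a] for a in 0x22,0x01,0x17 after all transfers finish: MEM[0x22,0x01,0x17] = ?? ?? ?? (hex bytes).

  after D0: wrote 6B at 0x05 = 00ffed7a4e78
  after D1: wrote 5B at 0x0b = a80efdbf0a
  after D2: wrote 6B at 0x15 = bf0a4e780edb
  after D3: wrote 5B at 0x21 = d0a9f1fc00
  after D4: wrote 4B at 0x1f = a80efdbf
query mem[0x22]=0xbf, mem[0x01]=0xd0, mem[0x17]=0x4e

MEM[0x22,0x01,0x17] = bf d0 4e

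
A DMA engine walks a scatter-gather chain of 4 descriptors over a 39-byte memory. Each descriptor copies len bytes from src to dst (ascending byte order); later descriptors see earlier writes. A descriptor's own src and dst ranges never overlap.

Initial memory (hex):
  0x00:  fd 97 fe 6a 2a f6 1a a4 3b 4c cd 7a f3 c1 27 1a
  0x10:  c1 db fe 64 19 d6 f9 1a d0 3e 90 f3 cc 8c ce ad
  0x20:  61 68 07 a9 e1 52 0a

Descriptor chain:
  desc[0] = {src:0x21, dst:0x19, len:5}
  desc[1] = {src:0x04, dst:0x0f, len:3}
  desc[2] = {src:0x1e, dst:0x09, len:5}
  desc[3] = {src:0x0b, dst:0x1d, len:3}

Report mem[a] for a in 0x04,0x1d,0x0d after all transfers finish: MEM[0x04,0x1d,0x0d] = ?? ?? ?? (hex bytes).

  after D0: wrote 5B at 0x19 = 6807a9e152
  after D1: wrote 3B at 0x0f = 2af61a
  after D2: wrote 5B at 0x09 = cead616807
  after D3: wrote 3B at 0x1d = 616807
query mem[0x04]=0x2a, mem[0x1d]=0x61, mem[0x0d]=0x07

MEM[0x04,0x1d,0x0d] = 2a 61 07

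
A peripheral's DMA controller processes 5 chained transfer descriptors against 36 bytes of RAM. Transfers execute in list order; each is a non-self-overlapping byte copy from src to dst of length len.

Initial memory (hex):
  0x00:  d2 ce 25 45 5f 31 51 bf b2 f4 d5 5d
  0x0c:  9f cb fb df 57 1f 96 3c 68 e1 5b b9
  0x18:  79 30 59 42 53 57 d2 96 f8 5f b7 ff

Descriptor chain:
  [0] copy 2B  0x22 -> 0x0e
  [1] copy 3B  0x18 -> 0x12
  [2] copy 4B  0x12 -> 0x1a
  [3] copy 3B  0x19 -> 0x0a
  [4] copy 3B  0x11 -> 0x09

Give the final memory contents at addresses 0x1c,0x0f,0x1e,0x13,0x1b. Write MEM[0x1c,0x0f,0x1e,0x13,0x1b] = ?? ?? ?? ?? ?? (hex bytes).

#0 dst[0x0e+2] := {0xb7,0xff}
#1 dst[0x12+3] := {0x79,0x30,0x59}
#2 dst[0x1a+4] := {0x79,0x30,0x59,0xe1}
#3 dst[0x0a+3] := {0x30,0x79,0x30}
#4 dst[0x09+3] := {0x1f,0x79,0x30}
query mem[0x1c]=0x59, mem[0x0f]=0xff, mem[0x1e]=0xd2, mem[0x13]=0x30, mem[0x1b]=0x30

MEM[0x1c,0x0f,0x1e,0x13,0x1b] = 59 ff d2 30 30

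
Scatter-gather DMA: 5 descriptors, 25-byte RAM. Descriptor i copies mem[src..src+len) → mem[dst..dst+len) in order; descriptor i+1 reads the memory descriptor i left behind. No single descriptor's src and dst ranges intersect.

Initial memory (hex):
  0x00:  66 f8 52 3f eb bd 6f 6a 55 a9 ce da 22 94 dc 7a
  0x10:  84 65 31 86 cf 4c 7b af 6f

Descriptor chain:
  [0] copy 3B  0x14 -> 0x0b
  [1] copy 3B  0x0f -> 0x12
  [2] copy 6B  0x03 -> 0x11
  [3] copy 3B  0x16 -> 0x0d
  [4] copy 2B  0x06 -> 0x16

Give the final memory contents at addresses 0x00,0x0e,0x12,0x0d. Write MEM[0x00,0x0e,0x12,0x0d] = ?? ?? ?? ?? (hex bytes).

MEM[0x00,0x0e,0x12,0x0d] = 66 af eb 55

[0] 0x14->0x0b len=3 : cf 4c 7b
[1] 0x0f->0x12 len=3 : 7a 84 65
[2] 0x03->0x11 len=6 : 3f eb bd 6f 6a 55
[3] 0x16->0x0d len=3 : 55 af 6f
[4] 0x06->0x16 len=2 : 6f 6a
query mem[0x00]=0x66, mem[0x0e]=0xaf, mem[0x12]=0xeb, mem[0x0d]=0x55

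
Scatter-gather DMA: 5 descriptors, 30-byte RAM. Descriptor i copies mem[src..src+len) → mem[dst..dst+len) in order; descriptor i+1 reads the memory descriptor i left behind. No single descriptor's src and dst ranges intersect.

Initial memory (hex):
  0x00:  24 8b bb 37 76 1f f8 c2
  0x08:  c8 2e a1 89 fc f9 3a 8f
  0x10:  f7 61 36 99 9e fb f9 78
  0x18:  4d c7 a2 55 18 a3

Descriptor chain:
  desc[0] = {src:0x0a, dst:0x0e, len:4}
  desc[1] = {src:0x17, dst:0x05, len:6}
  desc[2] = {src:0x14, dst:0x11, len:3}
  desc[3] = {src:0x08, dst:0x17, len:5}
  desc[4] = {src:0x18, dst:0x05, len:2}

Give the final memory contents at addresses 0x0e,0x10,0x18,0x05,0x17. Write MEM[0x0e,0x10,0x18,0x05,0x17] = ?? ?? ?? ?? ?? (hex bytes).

MEM[0x0e,0x10,0x18,0x05,0x17] = a1 fc 55 55 a2

#0 dst[0x0e+4] := {0xa1,0x89,0xfc,0xf9}
#1 dst[0x05+6] := {0x78,0x4d,0xc7,0xa2,0x55,0x18}
#2 dst[0x11+3] := {0x9e,0xfb,0xf9}
#3 dst[0x17+5] := {0xa2,0x55,0x18,0x89,0xfc}
#4 dst[0x05+2] := {0x55,0x18}
query mem[0x0e]=0xa1, mem[0x10]=0xfc, mem[0x18]=0x55, mem[0x05]=0x55, mem[0x17]=0xa2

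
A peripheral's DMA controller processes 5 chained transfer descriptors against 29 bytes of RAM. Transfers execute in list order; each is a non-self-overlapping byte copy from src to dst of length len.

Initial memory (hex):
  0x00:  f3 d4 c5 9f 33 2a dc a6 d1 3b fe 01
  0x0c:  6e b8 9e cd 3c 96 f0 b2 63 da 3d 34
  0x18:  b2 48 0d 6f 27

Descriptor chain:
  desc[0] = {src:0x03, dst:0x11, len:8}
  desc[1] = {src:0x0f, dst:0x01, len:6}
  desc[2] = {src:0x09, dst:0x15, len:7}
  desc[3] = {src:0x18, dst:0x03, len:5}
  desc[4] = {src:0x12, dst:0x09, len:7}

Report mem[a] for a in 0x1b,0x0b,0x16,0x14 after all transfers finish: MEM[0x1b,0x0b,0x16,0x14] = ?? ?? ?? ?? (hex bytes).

MEM[0x1b,0x0b,0x16,0x14] = cd dc fe dc

[0] 0x03->0x11 len=8 : 9f 33 2a dc a6 d1 3b fe
[1] 0x0f->0x01 len=6 : cd 3c 9f 33 2a dc
[2] 0x09->0x15 len=7 : 3b fe 01 6e b8 9e cd
[3] 0x18->0x03 len=5 : 6e b8 9e cd 27
[4] 0x12->0x09 len=7 : 33 2a dc 3b fe 01 6e
query mem[0x1b]=0xcd, mem[0x0b]=0xdc, mem[0x16]=0xfe, mem[0x14]=0xdc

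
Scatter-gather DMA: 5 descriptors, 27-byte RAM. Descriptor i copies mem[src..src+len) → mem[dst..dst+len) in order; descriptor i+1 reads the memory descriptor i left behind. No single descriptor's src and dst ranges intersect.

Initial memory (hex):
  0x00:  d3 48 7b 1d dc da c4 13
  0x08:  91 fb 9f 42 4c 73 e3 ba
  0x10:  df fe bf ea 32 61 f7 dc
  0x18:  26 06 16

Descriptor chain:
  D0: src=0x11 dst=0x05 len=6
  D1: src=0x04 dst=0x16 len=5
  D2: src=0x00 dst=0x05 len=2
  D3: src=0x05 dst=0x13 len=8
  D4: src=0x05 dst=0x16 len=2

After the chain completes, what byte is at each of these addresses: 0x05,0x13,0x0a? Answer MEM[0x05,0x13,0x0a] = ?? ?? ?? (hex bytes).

MEM[0x05,0x13,0x0a] = d3 d3 f7

  after D0: wrote 6B at 0x05 = febfea3261f7
  after D1: wrote 5B at 0x16 = dcfebfea32
  after D2: wrote 2B at 0x05 = d348
  after D3: wrote 8B at 0x13 = d348ea3261f7424c
  after D4: wrote 2B at 0x16 = d348
query mem[0x05]=0xd3, mem[0x13]=0xd3, mem[0x0a]=0xf7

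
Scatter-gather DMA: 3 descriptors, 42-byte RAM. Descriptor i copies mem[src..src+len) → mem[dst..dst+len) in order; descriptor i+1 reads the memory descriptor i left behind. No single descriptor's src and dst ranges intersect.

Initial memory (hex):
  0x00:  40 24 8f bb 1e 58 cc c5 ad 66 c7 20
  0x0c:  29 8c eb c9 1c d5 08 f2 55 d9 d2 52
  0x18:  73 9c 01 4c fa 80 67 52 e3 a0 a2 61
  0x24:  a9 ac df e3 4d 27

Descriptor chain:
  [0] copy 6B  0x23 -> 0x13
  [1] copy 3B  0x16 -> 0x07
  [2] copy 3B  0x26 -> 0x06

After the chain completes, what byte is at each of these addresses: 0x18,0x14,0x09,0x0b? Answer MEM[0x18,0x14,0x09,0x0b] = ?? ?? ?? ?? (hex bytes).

  after D0: wrote 6B at 0x13 = 61a9acdfe34d
  after D1: wrote 3B at 0x07 = dfe34d
  after D2: wrote 3B at 0x06 = dfe34d
query mem[0x18]=0x4d, mem[0x14]=0xa9, mem[0x09]=0x4d, mem[0x0b]=0x20

MEM[0x18,0x14,0x09,0x0b] = 4d a9 4d 20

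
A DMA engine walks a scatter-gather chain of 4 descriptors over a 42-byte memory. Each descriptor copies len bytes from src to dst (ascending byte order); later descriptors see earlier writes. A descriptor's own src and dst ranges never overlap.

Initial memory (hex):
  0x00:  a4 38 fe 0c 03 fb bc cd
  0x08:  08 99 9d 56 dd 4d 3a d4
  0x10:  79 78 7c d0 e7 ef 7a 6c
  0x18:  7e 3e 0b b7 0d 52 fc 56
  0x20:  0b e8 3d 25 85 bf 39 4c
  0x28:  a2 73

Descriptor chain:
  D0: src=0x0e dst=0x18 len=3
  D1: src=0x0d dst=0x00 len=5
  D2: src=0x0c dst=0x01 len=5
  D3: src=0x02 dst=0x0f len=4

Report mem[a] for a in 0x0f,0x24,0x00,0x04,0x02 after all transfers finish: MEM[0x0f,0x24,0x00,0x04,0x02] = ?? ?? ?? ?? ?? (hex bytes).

[0] 0x0e->0x18 len=3 : 3a d4 79
[1] 0x0d->0x00 len=5 : 4d 3a d4 79 78
[2] 0x0c->0x01 len=5 : dd 4d 3a d4 79
[3] 0x02->0x0f len=4 : 4d 3a d4 79
query mem[0x0f]=0x4d, mem[0x24]=0x85, mem[0x00]=0x4d, mem[0x04]=0xd4, mem[0x02]=0x4d

MEM[0x0f,0x24,0x00,0x04,0x02] = 4d 85 4d d4 4d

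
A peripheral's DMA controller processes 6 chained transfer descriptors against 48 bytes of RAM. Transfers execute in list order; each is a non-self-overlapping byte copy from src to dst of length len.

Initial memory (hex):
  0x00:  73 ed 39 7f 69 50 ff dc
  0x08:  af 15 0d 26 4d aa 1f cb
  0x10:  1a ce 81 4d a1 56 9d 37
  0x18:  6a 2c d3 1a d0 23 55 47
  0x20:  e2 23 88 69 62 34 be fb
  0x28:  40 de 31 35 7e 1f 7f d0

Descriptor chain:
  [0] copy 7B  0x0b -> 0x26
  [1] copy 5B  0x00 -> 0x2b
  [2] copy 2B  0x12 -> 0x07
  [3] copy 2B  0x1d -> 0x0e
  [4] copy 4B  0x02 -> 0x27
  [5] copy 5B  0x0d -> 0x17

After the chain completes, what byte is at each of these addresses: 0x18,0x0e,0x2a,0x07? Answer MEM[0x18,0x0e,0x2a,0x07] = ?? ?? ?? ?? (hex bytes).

[0] 0x0b->0x26 len=7 : 26 4d aa 1f cb 1a ce
[1] 0x00->0x2b len=5 : 73 ed 39 7f 69
[2] 0x12->0x07 len=2 : 81 4d
[3] 0x1d->0x0e len=2 : 23 55
[4] 0x02->0x27 len=4 : 39 7f 69 50
[5] 0x0d->0x17 len=5 : aa 23 55 1a ce
query mem[0x18]=0x23, mem[0x0e]=0x23, mem[0x2a]=0x50, mem[0x07]=0x81

MEM[0x18,0x0e,0x2a,0x07] = 23 23 50 81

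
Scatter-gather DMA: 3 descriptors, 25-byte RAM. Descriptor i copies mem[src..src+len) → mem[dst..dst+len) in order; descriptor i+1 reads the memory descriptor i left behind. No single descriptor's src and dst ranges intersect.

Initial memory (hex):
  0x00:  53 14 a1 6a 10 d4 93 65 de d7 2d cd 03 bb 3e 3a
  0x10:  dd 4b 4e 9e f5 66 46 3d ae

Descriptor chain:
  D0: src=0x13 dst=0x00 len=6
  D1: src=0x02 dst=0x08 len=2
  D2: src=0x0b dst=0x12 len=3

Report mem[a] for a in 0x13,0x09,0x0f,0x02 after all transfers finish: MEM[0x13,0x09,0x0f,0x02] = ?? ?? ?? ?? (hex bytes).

MEM[0x13,0x09,0x0f,0x02] = 03 46 3a 66

  after D0: wrote 6B at 0x00 = 9ef566463dae
  after D1: wrote 2B at 0x08 = 6646
  after D2: wrote 3B at 0x12 = cd03bb
query mem[0x13]=0x03, mem[0x09]=0x46, mem[0x0f]=0x3a, mem[0x02]=0x66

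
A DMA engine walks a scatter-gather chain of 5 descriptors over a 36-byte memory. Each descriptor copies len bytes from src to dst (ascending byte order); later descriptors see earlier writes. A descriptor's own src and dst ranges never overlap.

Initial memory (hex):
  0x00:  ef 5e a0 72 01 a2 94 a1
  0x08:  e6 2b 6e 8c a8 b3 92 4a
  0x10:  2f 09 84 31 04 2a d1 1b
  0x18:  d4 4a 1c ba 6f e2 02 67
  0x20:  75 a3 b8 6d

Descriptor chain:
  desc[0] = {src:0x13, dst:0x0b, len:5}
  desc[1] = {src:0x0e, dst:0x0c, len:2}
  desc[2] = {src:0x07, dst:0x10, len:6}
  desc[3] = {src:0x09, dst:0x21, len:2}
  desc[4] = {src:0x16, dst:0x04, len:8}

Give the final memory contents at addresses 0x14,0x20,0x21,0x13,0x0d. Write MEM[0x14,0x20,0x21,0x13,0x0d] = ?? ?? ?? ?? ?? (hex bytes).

#0 dst[0x0b+5] := {0x31,0x04,0x2a,0xd1,0x1b}
#1 dst[0x0c+2] := {0xd1,0x1b}
#2 dst[0x10+6] := {0xa1,0xe6,0x2b,0x6e,0x31,0xd1}
#3 dst[0x21+2] := {0x2b,0x6e}
#4 dst[0x04+8] := {0xd1,0x1b,0xd4,0x4a,0x1c,0xba,0x6f,0xe2}
query mem[0x14]=0x31, mem[0x20]=0x75, mem[0x21]=0x2b, mem[0x13]=0x6e, mem[0x0d]=0x1b

MEM[0x14,0x20,0x21,0x13,0x0d] = 31 75 2b 6e 1b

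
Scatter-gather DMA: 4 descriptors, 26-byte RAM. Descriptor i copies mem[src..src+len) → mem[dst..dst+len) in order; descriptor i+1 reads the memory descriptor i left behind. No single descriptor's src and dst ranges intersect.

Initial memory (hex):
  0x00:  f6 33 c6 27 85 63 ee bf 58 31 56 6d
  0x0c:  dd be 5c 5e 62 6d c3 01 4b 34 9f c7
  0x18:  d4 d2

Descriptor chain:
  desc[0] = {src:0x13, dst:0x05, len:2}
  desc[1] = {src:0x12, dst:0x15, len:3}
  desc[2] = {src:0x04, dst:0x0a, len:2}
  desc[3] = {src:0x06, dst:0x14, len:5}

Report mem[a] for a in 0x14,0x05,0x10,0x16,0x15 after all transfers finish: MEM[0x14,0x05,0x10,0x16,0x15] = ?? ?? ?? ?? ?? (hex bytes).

  after D0: wrote 2B at 0x05 = 014b
  after D1: wrote 3B at 0x15 = c3014b
  after D2: wrote 2B at 0x0a = 8501
  after D3: wrote 5B at 0x14 = 4bbf583185
query mem[0x14]=0x4b, mem[0x05]=0x01, mem[0x10]=0x62, mem[0x16]=0x58, mem[0x15]=0xbf

MEM[0x14,0x05,0x10,0x16,0x15] = 4b 01 62 58 bf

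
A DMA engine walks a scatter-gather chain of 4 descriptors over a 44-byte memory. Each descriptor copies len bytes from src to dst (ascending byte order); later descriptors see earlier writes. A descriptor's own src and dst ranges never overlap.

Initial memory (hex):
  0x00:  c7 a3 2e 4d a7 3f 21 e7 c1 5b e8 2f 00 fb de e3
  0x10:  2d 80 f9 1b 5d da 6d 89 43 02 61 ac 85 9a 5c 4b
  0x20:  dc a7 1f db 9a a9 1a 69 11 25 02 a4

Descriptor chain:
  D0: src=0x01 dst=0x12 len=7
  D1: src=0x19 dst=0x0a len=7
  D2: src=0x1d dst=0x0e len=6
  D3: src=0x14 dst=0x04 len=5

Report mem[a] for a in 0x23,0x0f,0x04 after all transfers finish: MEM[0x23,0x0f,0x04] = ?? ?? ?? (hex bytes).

MEM[0x23,0x0f,0x04] = db 5c 4d

  after D0: wrote 7B at 0x12 = a32e4da73f21e7
  after D1: wrote 7B at 0x0a = 0261ac859a5c4b
  after D2: wrote 6B at 0x0e = 9a5c4bdca71f
  after D3: wrote 5B at 0x04 = 4da73f21e7
query mem[0x23]=0xdb, mem[0x0f]=0x5c, mem[0x04]=0x4d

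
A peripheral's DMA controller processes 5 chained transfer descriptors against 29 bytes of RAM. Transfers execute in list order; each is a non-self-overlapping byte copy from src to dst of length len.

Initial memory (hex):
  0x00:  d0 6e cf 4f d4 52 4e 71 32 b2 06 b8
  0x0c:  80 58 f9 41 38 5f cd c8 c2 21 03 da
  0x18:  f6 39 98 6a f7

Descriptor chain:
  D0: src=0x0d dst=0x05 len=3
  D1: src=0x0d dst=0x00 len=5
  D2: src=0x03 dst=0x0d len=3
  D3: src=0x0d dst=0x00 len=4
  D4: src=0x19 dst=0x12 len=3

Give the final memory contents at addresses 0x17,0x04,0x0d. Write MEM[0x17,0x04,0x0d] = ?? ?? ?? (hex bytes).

MEM[0x17,0x04,0x0d] = da 5f 38

D0: mem[0x05..0x07] <- [58 f9 41]
D1: mem[0x00..0x04] <- [58 f9 41 38 5f]
D2: mem[0x0d..0x0f] <- [38 5f 58]
D3: mem[0x00..0x03] <- [38 5f 58 38]
D4: mem[0x12..0x14] <- [39 98 6a]
query mem[0x17]=0xda, mem[0x04]=0x5f, mem[0x0d]=0x38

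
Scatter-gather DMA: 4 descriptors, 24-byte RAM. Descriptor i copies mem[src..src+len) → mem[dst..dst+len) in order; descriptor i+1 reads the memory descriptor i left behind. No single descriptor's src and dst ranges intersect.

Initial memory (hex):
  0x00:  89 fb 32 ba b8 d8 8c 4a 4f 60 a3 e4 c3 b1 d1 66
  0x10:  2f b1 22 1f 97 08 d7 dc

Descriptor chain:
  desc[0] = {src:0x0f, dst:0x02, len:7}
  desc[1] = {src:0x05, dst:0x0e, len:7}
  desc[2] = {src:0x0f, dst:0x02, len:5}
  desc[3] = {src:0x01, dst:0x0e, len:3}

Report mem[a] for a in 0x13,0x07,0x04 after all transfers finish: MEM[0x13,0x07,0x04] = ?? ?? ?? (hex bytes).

MEM[0x13,0x07,0x04] = a3 97 08

D0: mem[0x02..0x08] <- [66 2f b1 22 1f 97 08]
D1: mem[0x0e..0x14] <- [22 1f 97 08 60 a3 e4]
D2: mem[0x02..0x06] <- [1f 97 08 60 a3]
D3: mem[0x0e..0x10] <- [fb 1f 97]
query mem[0x13]=0xa3, mem[0x07]=0x97, mem[0x04]=0x08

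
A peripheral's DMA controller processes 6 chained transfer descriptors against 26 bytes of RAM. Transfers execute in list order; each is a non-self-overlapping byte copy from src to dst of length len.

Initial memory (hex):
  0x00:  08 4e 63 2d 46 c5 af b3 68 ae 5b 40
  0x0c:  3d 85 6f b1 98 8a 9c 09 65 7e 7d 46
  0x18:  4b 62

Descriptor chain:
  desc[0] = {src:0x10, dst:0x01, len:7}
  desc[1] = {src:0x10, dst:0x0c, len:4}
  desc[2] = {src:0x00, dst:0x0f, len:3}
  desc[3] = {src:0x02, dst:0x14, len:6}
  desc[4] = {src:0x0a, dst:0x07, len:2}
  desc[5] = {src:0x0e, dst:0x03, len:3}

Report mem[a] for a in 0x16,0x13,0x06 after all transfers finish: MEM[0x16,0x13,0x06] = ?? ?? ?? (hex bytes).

MEM[0x16,0x13,0x06] = 09 09 7e

#0 dst[0x01+7] := {0x98,0x8a,0x9c,0x09,0x65,0x7e,0x7d}
#1 dst[0x0c+4] := {0x98,0x8a,0x9c,0x09}
#2 dst[0x0f+3] := {0x08,0x98,0x8a}
#3 dst[0x14+6] := {0x8a,0x9c,0x09,0x65,0x7e,0x7d}
#4 dst[0x07+2] := {0x5b,0x40}
#5 dst[0x03+3] := {0x9c,0x08,0x98}
query mem[0x16]=0x09, mem[0x13]=0x09, mem[0x06]=0x7e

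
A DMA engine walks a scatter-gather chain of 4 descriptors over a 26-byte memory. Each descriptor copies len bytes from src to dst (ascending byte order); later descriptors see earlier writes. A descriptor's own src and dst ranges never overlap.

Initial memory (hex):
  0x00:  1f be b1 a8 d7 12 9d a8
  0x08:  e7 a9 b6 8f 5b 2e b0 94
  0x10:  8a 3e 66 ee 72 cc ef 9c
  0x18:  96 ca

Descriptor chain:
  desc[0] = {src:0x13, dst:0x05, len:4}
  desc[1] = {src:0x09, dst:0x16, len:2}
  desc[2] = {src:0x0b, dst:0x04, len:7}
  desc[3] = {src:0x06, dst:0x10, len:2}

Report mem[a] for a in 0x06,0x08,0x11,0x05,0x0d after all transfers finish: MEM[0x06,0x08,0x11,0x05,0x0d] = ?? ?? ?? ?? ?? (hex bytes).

MEM[0x06,0x08,0x11,0x05,0x0d] = 2e 94 b0 5b 2e

[0] 0x13->0x05 len=4 : ee 72 cc ef
[1] 0x09->0x16 len=2 : a9 b6
[2] 0x0b->0x04 len=7 : 8f 5b 2e b0 94 8a 3e
[3] 0x06->0x10 len=2 : 2e b0
query mem[0x06]=0x2e, mem[0x08]=0x94, mem[0x11]=0xb0, mem[0x05]=0x5b, mem[0x0d]=0x2e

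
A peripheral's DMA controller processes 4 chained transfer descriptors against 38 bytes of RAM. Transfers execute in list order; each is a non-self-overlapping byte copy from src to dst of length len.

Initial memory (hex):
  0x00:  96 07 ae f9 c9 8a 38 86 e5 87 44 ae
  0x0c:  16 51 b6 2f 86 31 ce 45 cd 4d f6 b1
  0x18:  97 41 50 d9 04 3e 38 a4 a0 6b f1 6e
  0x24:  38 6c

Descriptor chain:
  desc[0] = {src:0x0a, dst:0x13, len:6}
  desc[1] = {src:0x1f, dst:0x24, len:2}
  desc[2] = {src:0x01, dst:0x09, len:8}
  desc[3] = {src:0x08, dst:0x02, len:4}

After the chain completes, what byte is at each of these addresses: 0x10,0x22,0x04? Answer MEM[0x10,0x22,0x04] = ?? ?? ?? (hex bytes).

MEM[0x10,0x22,0x04] = e5 f1 ae

[0] 0x0a->0x13 len=6 : 44 ae 16 51 b6 2f
[1] 0x1f->0x24 len=2 : a4 a0
[2] 0x01->0x09 len=8 : 07 ae f9 c9 8a 38 86 e5
[3] 0x08->0x02 len=4 : e5 07 ae f9
query mem[0x10]=0xe5, mem[0x22]=0xf1, mem[0x04]=0xae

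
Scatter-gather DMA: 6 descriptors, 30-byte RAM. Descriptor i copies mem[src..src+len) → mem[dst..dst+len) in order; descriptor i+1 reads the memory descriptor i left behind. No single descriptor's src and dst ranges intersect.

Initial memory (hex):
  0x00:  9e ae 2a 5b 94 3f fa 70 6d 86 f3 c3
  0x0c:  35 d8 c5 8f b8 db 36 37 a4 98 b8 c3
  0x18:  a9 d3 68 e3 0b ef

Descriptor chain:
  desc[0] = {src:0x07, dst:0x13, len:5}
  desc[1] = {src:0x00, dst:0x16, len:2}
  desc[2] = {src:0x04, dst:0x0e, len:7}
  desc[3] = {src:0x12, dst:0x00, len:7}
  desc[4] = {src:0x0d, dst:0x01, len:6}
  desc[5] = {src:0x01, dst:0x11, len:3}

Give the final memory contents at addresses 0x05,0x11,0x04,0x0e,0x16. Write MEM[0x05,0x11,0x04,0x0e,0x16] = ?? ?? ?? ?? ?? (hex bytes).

  after D0: wrote 5B at 0x13 = 706d86f3c3
  after D1: wrote 2B at 0x16 = 9eae
  after D2: wrote 7B at 0x0e = 943ffa706d86f3
  after D3: wrote 7B at 0x00 = 6d86f3869eaea9
  after D4: wrote 6B at 0x01 = d8943ffa706d
  after D5: wrote 3B at 0x11 = d8943f
query mem[0x05]=0x70, mem[0x11]=0xd8, mem[0x04]=0xfa, mem[0x0e]=0x94, mem[0x16]=0x9e

MEM[0x05,0x11,0x04,0x0e,0x16] = 70 d8 fa 94 9e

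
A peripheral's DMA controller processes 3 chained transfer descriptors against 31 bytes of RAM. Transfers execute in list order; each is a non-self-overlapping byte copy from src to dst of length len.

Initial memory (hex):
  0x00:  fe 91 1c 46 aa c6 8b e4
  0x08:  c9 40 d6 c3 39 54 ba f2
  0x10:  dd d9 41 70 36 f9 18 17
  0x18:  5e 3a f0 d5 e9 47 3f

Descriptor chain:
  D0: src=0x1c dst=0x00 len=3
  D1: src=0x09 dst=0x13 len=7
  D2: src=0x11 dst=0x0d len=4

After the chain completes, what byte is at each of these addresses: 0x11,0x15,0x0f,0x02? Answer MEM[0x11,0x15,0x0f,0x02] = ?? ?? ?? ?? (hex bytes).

MEM[0x11,0x15,0x0f,0x02] = d9 c3 40 3f

#0 dst[0x00+3] := {0xe9,0x47,0x3f}
#1 dst[0x13+7] := {0x40,0xd6,0xc3,0x39,0x54,0xba,0xf2}
#2 dst[0x0d+4] := {0xd9,0x41,0x40,0xd6}
query mem[0x11]=0xd9, mem[0x15]=0xc3, mem[0x0f]=0x40, mem[0x02]=0x3f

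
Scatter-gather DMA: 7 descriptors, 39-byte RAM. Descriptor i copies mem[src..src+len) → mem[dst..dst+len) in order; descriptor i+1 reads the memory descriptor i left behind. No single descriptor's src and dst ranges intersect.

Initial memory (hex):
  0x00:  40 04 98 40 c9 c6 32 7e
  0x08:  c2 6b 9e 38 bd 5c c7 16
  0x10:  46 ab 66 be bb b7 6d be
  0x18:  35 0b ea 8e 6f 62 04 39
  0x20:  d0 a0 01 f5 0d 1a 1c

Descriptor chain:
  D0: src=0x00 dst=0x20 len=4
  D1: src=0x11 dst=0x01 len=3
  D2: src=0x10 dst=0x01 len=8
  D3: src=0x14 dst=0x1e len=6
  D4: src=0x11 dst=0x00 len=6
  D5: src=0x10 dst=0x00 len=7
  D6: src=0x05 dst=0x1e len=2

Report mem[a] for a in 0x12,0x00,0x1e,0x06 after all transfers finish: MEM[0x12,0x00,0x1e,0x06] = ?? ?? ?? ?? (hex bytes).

MEM[0x12,0x00,0x1e,0x06] = 66 46 b7 6d

#0 dst[0x20+4] := {0x40,0x04,0x98,0x40}
#1 dst[0x01+3] := {0xab,0x66,0xbe}
#2 dst[0x01+8] := {0x46,0xab,0x66,0xbe,0xbb,0xb7,0x6d,0xbe}
#3 dst[0x1e+6] := {0xbb,0xb7,0x6d,0xbe,0x35,0x0b}
#4 dst[0x00+6] := {0xab,0x66,0xbe,0xbb,0xb7,0x6d}
#5 dst[0x00+7] := {0x46,0xab,0x66,0xbe,0xbb,0xb7,0x6d}
#6 dst[0x1e+2] := {0xb7,0x6d}
query mem[0x12]=0x66, mem[0x00]=0x46, mem[0x1e]=0xb7, mem[0x06]=0x6d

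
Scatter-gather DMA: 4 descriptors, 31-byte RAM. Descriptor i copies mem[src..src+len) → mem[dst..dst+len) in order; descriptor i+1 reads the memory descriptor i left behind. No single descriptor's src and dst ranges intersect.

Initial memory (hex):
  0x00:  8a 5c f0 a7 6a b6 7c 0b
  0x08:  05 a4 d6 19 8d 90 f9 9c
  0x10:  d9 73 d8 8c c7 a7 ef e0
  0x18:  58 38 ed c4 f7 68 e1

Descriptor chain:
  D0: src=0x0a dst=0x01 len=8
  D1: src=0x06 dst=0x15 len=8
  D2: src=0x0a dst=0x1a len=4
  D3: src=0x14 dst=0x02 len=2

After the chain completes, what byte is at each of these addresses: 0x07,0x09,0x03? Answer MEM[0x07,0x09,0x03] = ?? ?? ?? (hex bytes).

  after D0: wrote 8B at 0x01 = d6198d90f99cd973
  after D1: wrote 8B at 0x15 = 9cd973a4d6198d90
  after D2: wrote 4B at 0x1a = d6198d90
  after D3: wrote 2B at 0x02 = c79c
query mem[0x07]=0xd9, mem[0x09]=0xa4, mem[0x03]=0x9c

MEM[0x07,0x09,0x03] = d9 a4 9c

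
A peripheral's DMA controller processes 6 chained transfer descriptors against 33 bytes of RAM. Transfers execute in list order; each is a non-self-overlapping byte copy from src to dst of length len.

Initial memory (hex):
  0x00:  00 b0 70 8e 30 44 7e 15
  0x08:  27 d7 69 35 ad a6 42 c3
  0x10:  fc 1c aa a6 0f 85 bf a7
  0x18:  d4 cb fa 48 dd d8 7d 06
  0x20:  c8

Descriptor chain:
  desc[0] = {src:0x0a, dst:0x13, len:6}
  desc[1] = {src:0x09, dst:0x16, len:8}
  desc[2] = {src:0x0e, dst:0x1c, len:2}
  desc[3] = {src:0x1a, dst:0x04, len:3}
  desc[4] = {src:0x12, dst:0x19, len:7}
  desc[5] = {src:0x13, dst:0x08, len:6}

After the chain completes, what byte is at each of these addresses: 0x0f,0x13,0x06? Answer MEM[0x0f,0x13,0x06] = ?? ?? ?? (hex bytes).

MEM[0x0f,0x13,0x06] = c3 69 42

#0 dst[0x13+6] := {0x69,0x35,0xad,0xa6,0x42,0xc3}
#1 dst[0x16+8] := {0xd7,0x69,0x35,0xad,0xa6,0x42,0xc3,0xfc}
#2 dst[0x1c+2] := {0x42,0xc3}
#3 dst[0x04+3] := {0xa6,0x42,0x42}
#4 dst[0x19+7] := {0xaa,0x69,0x35,0xad,0xd7,0x69,0x35}
#5 dst[0x08+6] := {0x69,0x35,0xad,0xd7,0x69,0x35}
query mem[0x0f]=0xc3, mem[0x13]=0x69, mem[0x06]=0x42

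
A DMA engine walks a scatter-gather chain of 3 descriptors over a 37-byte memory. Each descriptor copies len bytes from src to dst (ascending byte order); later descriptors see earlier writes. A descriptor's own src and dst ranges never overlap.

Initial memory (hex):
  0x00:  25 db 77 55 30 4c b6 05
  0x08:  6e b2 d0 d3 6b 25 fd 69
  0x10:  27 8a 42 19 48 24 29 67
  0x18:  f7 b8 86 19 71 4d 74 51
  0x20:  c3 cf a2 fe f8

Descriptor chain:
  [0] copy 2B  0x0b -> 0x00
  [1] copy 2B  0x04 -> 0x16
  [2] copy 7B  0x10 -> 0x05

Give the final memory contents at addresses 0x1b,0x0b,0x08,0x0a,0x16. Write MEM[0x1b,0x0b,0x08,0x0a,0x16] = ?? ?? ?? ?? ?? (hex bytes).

MEM[0x1b,0x0b,0x08,0x0a,0x16] = 19 30 19 24 30

  after D0: wrote 2B at 0x00 = d36b
  after D1: wrote 2B at 0x16 = 304c
  after D2: wrote 7B at 0x05 = 278a4219482430
query mem[0x1b]=0x19, mem[0x0b]=0x30, mem[0x08]=0x19, mem[0x0a]=0x24, mem[0x16]=0x30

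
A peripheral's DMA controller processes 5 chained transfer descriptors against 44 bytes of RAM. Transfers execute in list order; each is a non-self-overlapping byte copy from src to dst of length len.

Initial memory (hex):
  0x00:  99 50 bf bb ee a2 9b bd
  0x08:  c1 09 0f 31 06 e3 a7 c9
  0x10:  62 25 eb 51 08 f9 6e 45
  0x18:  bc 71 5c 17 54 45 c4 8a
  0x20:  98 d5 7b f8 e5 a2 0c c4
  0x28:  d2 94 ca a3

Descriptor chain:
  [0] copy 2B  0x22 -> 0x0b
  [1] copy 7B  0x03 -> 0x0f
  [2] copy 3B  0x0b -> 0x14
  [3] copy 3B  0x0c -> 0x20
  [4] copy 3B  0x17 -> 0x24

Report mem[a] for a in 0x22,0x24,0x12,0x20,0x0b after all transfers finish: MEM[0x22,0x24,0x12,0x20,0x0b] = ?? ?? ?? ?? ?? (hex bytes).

MEM[0x22,0x24,0x12,0x20,0x0b] = a7 45 9b f8 7b

[0] 0x22->0x0b len=2 : 7b f8
[1] 0x03->0x0f len=7 : bb ee a2 9b bd c1 09
[2] 0x0b->0x14 len=3 : 7b f8 e3
[3] 0x0c->0x20 len=3 : f8 e3 a7
[4] 0x17->0x24 len=3 : 45 bc 71
query mem[0x22]=0xa7, mem[0x24]=0x45, mem[0x12]=0x9b, mem[0x20]=0xf8, mem[0x0b]=0x7b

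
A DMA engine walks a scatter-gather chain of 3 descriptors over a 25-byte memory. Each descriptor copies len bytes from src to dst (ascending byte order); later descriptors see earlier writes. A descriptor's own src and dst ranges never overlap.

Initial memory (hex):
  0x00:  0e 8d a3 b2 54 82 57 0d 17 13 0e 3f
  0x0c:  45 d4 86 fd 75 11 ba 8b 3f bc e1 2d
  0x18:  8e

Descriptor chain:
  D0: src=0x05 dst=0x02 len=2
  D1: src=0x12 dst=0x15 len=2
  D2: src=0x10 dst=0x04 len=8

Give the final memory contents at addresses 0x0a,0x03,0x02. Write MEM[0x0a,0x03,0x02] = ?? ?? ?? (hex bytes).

D0: mem[0x02..0x03] <- [82 57]
D1: mem[0x15..0x16] <- [ba 8b]
D2: mem[0x04..0x0b] <- [75 11 ba 8b 3f ba 8b 2d]
query mem[0x0a]=0x8b, mem[0x03]=0x57, mem[0x02]=0x82

MEM[0x0a,0x03,0x02] = 8b 57 82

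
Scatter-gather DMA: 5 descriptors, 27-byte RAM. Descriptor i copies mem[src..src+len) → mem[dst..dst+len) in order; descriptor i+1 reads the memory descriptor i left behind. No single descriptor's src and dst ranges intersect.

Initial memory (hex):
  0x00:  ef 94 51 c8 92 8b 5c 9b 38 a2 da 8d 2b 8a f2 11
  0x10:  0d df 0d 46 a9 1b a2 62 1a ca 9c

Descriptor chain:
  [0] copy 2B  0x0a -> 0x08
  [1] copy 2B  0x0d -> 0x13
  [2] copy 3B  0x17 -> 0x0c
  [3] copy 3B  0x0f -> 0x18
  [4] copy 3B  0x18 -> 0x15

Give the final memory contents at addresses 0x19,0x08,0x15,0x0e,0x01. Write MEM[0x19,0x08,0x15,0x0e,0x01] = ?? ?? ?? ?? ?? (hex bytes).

MEM[0x19,0x08,0x15,0x0e,0x01] = 0d da 11 ca 94

#0 dst[0x08+2] := {0xda,0x8d}
#1 dst[0x13+2] := {0x8a,0xf2}
#2 dst[0x0c+3] := {0x62,0x1a,0xca}
#3 dst[0x18+3] := {0x11,0x0d,0xdf}
#4 dst[0x15+3] := {0x11,0x0d,0xdf}
query mem[0x19]=0x0d, mem[0x08]=0xda, mem[0x15]=0x11, mem[0x0e]=0xca, mem[0x01]=0x94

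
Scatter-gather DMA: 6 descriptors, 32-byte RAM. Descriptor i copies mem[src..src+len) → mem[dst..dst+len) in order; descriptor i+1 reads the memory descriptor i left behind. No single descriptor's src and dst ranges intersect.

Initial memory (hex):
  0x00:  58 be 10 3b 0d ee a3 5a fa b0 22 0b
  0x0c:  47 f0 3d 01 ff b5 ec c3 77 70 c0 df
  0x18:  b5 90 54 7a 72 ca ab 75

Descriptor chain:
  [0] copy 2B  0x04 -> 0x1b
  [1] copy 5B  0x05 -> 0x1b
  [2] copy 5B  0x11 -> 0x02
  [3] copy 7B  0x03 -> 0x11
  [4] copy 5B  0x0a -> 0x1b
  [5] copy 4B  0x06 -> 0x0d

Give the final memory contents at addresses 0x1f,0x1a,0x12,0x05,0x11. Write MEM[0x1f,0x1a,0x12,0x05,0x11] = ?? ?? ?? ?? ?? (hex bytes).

#0 dst[0x1b+2] := {0x0d,0xee}
#1 dst[0x1b+5] := {0xee,0xa3,0x5a,0xfa,0xb0}
#2 dst[0x02+5] := {0xb5,0xec,0xc3,0x77,0x70}
#3 dst[0x11+7] := {0xec,0xc3,0x77,0x70,0x5a,0xfa,0xb0}
#4 dst[0x1b+5] := {0x22,0x0b,0x47,0xf0,0x3d}
#5 dst[0x0d+4] := {0x70,0x5a,0xfa,0xb0}
query mem[0x1f]=0x3d, mem[0x1a]=0x54, mem[0x12]=0xc3, mem[0x05]=0x77, mem[0x11]=0xec

MEM[0x1f,0x1a,0x12,0x05,0x11] = 3d 54 c3 77 ec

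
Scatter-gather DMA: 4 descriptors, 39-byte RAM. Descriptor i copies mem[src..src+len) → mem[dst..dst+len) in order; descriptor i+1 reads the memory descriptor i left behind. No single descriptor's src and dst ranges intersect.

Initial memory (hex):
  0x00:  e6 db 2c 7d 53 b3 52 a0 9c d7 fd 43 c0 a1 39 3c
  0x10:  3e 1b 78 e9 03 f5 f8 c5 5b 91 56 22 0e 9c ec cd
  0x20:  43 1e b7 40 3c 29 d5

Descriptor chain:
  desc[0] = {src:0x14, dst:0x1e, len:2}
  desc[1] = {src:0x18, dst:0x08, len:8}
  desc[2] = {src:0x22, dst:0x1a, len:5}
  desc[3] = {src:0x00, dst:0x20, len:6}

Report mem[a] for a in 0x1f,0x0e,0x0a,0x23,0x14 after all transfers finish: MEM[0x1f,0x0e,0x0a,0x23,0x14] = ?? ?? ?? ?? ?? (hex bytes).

MEM[0x1f,0x0e,0x0a,0x23,0x14] = f5 03 56 7d 03

  after D0: wrote 2B at 0x1e = 03f5
  after D1: wrote 8B at 0x08 = 5b9156220e9c03f5
  after D2: wrote 5B at 0x1a = b7403c29d5
  after D3: wrote 6B at 0x20 = e6db2c7d53b3
query mem[0x1f]=0xf5, mem[0x0e]=0x03, mem[0x0a]=0x56, mem[0x23]=0x7d, mem[0x14]=0x03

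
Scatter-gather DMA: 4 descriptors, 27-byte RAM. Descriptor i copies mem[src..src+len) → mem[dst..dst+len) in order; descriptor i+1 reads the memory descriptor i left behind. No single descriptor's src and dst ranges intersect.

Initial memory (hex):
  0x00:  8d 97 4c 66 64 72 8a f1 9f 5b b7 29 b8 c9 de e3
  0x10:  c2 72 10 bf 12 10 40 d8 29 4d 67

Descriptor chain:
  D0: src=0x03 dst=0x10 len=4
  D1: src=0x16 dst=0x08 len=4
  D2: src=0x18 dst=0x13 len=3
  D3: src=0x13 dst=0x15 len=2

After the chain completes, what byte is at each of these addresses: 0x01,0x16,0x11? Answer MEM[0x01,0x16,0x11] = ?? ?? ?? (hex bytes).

MEM[0x01,0x16,0x11] = 97 4d 64

#0 dst[0x10+4] := {0x66,0x64,0x72,0x8a}
#1 dst[0x08+4] := {0x40,0xd8,0x29,0x4d}
#2 dst[0x13+3] := {0x29,0x4d,0x67}
#3 dst[0x15+2] := {0x29,0x4d}
query mem[0x01]=0x97, mem[0x16]=0x4d, mem[0x11]=0x64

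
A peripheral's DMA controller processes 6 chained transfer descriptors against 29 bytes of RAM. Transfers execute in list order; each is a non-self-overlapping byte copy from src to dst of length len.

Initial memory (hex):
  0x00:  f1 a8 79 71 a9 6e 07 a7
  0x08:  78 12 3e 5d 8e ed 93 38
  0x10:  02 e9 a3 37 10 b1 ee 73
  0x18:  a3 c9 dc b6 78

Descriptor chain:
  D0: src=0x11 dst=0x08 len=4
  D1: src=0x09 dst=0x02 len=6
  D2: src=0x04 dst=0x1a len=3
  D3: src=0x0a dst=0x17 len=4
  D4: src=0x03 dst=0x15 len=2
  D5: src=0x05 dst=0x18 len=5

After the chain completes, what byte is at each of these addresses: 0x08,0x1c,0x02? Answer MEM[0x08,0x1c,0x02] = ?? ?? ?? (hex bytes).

#0 dst[0x08+4] := {0xe9,0xa3,0x37,0x10}
#1 dst[0x02+6] := {0xa3,0x37,0x10,0x8e,0xed,0x93}
#2 dst[0x1a+3] := {0x10,0x8e,0xed}
#3 dst[0x17+4] := {0x37,0x10,0x8e,0xed}
#4 dst[0x15+2] := {0x37,0x10}
#5 dst[0x18+5] := {0x8e,0xed,0x93,0xe9,0xa3}
query mem[0x08]=0xe9, mem[0x1c]=0xa3, mem[0x02]=0xa3

MEM[0x08,0x1c,0x02] = e9 a3 a3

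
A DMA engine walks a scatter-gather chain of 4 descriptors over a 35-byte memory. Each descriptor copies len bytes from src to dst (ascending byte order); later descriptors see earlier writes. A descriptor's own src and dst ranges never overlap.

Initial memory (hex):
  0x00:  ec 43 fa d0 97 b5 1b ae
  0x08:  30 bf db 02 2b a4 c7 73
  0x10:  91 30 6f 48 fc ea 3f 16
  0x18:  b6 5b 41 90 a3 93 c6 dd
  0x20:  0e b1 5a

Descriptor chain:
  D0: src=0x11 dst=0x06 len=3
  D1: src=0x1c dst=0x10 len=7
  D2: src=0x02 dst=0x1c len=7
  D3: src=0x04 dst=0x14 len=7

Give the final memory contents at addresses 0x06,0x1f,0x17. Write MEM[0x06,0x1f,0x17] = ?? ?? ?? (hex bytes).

MEM[0x06,0x1f,0x17] = 30 b5 6f

  after D0: wrote 3B at 0x06 = 306f48
  after D1: wrote 7B at 0x10 = a393c6dd0eb15a
  after D2: wrote 7B at 0x1c = fad097b5306f48
  after D3: wrote 7B at 0x14 = 97b5306f48bfdb
query mem[0x06]=0x30, mem[0x1f]=0xb5, mem[0x17]=0x6f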